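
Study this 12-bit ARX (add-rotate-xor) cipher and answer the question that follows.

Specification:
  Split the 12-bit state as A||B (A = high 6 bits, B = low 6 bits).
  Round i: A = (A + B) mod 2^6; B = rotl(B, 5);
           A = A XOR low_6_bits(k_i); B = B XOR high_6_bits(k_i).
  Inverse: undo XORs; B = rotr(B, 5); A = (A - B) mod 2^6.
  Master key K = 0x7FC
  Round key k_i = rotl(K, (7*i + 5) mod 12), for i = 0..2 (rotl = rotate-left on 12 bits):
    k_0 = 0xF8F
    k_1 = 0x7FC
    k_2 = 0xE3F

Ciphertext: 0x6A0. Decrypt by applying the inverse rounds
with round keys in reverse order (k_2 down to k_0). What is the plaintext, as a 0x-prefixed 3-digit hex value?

0x883

s_0 = ciphertext = 0x6A0
s_1 = InvRound(s_0, k_2) = 0xD70
s_2 = InvRound(s_1, k_1) = 0xA9F
s_3 = InvRound(s_2, k_0) = 0x883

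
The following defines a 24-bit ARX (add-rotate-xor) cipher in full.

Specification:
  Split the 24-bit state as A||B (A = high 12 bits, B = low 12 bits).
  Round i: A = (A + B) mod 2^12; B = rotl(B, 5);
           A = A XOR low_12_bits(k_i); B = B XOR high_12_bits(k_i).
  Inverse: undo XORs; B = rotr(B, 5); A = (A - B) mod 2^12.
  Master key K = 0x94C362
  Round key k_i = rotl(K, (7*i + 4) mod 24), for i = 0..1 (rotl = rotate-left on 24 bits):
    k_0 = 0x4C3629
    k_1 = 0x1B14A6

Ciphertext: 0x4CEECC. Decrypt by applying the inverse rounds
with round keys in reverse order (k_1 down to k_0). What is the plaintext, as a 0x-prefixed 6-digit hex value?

s_0 = ciphertext = 0x4CEECC
s_1 = InvRound(s_0, k_1) = 0x16DEFB
s_2 = InvRound(s_1, k_0) = 0xAF3C51

0xAF3C51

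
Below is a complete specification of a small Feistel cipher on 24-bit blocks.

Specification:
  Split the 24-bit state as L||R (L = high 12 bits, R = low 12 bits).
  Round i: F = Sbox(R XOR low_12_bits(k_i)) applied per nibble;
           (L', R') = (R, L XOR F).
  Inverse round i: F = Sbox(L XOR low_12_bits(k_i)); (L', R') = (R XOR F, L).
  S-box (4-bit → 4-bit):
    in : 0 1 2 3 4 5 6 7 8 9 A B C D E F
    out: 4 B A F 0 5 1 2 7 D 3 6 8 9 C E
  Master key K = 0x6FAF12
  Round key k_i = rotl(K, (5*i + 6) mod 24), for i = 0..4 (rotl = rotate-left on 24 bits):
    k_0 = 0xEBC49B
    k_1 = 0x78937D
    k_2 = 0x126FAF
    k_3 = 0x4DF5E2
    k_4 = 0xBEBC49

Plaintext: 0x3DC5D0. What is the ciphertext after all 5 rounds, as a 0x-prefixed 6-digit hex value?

0x619387

s_0 = plaintext = 0x3DC5D0
s_1 = Round(s_0, k_0) = 0x5D08DA
s_2 = Round(s_1, k_1) = 0x8DA3E2
s_3 = Round(s_2, k_2) = 0x3E20D3
s_4 = Round(s_3, k_3) = 0x0D3619
s_5 = Round(s_4, k_4) = 0x619387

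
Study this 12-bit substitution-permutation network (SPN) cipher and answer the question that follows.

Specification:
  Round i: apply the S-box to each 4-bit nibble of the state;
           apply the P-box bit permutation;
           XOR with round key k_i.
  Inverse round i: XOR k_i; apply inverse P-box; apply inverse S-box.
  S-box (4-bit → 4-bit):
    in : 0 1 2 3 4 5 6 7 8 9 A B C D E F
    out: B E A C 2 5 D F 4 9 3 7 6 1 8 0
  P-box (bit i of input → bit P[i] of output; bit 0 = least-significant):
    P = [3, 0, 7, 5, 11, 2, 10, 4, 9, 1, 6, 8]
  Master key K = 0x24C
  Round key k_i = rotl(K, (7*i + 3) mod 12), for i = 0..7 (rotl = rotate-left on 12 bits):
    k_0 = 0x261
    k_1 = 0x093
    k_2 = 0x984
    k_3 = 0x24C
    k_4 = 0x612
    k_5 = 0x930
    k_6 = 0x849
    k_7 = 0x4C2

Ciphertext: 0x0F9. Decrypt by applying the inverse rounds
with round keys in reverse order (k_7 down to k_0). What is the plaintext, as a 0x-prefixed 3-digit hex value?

s_0 = ciphertext = 0x0F9
s_1 = InvRound(s_0, k_7) = 0x430
s_2 = InvRound(s_1, k_6) = 0x860
s_3 = InvRound(s_2, k_5) = 0x3EF
s_4 = InvRound(s_3, k_4) = 0x317
s_5 = InvRound(s_4, k_3) = 0x1EA
s_6 = InvRound(s_5, k_2) = 0xCA9
s_7 = InvRound(s_6, k_1) = 0x469
s_8 = InvRound(s_7, k_0) = 0xD8D

0xD8D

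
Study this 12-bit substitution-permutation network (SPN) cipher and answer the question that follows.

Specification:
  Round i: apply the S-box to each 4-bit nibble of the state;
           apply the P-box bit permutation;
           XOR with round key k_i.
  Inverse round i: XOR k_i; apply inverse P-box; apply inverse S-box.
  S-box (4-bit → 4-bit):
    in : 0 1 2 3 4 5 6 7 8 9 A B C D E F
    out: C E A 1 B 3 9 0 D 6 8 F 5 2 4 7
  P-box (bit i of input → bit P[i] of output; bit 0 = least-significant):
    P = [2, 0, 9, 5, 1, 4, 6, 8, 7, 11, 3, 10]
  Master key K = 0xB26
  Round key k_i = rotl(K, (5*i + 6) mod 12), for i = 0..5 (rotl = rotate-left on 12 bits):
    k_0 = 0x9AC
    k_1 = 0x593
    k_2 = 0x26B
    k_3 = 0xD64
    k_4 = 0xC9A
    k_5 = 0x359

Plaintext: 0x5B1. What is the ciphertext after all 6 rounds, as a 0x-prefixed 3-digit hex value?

0x3D8

s_0 = plaintext = 0x5B1
s_1 = Round(s_0, k_0) = 0x25F
s_2 = Round(s_1, k_1) = 0xB84
s_3 = Round(s_2, k_2) = 0xF84
s_4 = Round(s_3, k_3) = 0x48B
s_5 = Round(s_4, k_4) = 0x37D
s_6 = Round(s_5, k_5) = 0x3D8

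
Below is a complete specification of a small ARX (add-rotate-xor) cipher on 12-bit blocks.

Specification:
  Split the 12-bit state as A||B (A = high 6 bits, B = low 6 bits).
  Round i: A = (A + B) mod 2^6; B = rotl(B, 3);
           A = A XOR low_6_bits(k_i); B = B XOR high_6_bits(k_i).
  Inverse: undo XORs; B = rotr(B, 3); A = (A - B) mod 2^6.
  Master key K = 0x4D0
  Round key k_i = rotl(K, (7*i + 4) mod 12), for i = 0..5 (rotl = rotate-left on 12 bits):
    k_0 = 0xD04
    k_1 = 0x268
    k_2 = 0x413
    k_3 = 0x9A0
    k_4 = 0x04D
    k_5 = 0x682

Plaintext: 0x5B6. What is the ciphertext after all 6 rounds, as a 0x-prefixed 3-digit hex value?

0x66F

s_0 = plaintext = 0x5B6
s_1 = Round(s_0, k_0) = 0x202
s_2 = Round(s_1, k_1) = 0x899
s_3 = Round(s_2, k_2) = 0xA1B
s_4 = Round(s_3, k_3) = 0x8FD
s_5 = Round(s_4, k_4) = 0xB6E
s_6 = Round(s_5, k_5) = 0x66F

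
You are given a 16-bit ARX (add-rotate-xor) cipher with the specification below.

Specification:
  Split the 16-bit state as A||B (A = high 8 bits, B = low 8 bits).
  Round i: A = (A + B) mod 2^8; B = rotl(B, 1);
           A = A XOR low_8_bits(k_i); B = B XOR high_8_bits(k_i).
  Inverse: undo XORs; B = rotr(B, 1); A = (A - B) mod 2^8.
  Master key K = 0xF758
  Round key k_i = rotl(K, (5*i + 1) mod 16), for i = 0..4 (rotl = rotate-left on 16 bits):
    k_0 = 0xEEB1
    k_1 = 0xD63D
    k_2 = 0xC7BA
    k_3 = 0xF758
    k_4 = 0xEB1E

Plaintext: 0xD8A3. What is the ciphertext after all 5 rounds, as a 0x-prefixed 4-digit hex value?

s_0 = plaintext = 0xD8A3
s_1 = Round(s_0, k_0) = 0xCAA9
s_2 = Round(s_1, k_1) = 0x4E85
s_3 = Round(s_2, k_2) = 0x69CC
s_4 = Round(s_3, k_3) = 0x6D6E
s_5 = Round(s_4, k_4) = 0xC537

0xC537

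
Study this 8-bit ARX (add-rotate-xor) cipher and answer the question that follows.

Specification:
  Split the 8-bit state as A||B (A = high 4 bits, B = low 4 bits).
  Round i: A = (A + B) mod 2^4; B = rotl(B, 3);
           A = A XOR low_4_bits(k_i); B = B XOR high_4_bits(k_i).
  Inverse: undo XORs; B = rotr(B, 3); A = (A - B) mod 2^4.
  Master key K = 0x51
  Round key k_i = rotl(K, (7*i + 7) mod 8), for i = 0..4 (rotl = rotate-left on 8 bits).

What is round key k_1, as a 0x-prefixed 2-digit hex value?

0x54

K = 0x51
k_0 = rotl(K, (7*0+7) mod 8) = rotl(K, 7) = 0xA8
k_1 = rotl(K, (7*1+7) mod 8) = rotl(K, 6) = 0x54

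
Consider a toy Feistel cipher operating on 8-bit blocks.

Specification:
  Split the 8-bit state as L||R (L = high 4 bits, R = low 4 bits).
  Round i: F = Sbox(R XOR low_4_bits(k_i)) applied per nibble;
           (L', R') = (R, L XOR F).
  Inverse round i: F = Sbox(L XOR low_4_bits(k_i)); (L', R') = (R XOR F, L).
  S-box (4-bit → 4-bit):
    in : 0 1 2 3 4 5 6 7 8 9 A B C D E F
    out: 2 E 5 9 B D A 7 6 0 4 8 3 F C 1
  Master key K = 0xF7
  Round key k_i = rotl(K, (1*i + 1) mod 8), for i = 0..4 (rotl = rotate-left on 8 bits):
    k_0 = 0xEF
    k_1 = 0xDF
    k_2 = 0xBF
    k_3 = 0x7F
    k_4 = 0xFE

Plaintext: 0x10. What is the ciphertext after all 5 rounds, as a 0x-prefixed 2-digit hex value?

0x86

s_0 = plaintext = 0x10
s_1 = Round(s_0, k_0) = 0x00
s_2 = Round(s_1, k_1) = 0x01
s_3 = Round(s_2, k_2) = 0x1C
s_4 = Round(s_3, k_3) = 0xC8
s_5 = Round(s_4, k_4) = 0x86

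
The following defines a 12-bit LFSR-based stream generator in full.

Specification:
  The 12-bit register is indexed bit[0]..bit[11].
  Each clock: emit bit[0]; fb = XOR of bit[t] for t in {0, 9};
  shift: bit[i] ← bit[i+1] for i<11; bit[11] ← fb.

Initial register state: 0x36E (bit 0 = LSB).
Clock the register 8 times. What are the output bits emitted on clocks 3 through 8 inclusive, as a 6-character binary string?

110110

reg_0 = 0x36E
clock 1: out=0, reg = 0x9B7
clock 2: out=1, reg = 0xCDB
clock 3: out=1, reg = 0xE6D
clock 4: out=1, reg = 0x736
clock 5: out=0, reg = 0xB9B
clock 6: out=1, reg = 0x5CD
clock 7: out=1, reg = 0xAE6
clock 8: out=0, reg = 0xD73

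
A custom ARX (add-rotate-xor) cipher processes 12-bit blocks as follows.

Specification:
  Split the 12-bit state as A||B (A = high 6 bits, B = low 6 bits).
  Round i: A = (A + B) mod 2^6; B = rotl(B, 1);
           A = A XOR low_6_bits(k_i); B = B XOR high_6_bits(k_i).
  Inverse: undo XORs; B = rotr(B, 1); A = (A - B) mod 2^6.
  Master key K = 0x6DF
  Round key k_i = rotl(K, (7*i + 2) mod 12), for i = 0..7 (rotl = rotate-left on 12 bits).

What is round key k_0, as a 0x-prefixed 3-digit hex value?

0xB7D

K = 0x6DF
k_0 = rotl(K, (7*0+2) mod 12) = rotl(K, 2) = 0xB7D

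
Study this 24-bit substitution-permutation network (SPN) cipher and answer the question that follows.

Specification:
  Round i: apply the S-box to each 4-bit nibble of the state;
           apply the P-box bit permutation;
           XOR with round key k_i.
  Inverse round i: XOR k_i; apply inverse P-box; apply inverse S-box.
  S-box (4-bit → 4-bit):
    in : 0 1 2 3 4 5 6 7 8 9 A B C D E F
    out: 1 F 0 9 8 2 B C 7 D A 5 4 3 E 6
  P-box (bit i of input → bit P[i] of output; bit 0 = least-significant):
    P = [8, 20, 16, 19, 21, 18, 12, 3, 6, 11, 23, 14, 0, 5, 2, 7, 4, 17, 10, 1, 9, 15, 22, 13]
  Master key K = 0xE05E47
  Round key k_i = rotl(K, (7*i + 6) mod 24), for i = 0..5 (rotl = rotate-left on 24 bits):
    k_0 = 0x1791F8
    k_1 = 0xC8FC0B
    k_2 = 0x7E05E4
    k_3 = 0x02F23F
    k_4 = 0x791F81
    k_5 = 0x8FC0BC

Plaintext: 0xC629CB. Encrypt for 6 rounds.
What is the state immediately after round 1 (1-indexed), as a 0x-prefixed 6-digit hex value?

0xD4C0AA

s_0 = plaintext = 0xC629CB
s_1 = Round(s_0, k_0) = 0xD4C0AA
s_2 = Round(s_1, k_1) = 0xD47E45
s_3 = Round(s_2, k_2) = 0xEECF6A
s_4 = Round(s_3, k_3) = 0xFC5E31
s_5 = Round(s_4, k_4) = 0x80D2A9
s_6 = Round(s_5, k_5) = 0xC24385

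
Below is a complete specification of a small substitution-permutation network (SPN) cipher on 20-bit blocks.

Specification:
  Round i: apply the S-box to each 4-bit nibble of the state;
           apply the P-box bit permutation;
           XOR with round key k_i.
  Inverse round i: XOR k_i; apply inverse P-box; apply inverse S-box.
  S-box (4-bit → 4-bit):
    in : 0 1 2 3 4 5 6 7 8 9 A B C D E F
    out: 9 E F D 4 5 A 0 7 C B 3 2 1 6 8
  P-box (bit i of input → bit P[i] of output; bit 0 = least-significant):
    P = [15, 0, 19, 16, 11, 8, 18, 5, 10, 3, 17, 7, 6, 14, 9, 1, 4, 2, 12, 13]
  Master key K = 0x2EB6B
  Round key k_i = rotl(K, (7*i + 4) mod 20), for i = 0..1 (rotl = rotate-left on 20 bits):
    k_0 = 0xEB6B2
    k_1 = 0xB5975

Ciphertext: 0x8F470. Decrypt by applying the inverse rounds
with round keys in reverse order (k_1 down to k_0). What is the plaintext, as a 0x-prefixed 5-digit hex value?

s_0 = ciphertext = 0x8F470
s_1 = InvRound(s_0, k_1) = 0x675BA
s_2 = InvRound(s_1, k_0) = 0x7ECC5

0x7ECC5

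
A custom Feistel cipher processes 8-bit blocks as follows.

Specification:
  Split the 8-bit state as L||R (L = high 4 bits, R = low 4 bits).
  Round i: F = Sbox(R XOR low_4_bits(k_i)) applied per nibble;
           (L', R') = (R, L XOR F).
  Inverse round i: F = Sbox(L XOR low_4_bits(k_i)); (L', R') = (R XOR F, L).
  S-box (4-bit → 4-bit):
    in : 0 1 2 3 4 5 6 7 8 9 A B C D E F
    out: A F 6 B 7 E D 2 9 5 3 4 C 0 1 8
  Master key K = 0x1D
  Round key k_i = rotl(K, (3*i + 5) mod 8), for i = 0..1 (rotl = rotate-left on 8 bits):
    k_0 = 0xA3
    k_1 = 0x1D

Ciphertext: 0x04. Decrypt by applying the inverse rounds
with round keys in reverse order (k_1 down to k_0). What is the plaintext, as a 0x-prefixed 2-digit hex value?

s_0 = ciphertext = 0x04
s_1 = InvRound(s_0, k_1) = 0x40
s_2 = InvRound(s_1, k_0) = 0x24

0x24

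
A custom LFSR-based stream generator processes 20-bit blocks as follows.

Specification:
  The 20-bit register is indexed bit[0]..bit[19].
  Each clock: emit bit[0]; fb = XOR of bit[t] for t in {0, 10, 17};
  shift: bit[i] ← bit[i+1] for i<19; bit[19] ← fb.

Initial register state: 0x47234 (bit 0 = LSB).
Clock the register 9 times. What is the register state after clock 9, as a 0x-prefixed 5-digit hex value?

0x7D239

reg_0 = 0x47234
clock 1: out=0, reg = 0x2391A
clock 2: out=0, reg = 0x91C8D
clock 3: out=1, reg = 0x48E46
clock 4: out=0, reg = 0xA4723
clock 5: out=1, reg = 0xD2391
clock 6: out=1, reg = 0xE91C8
clock 7: out=0, reg = 0xF48E4
clock 8: out=0, reg = 0xFA472
clock 9: out=0, reg = 0x7D239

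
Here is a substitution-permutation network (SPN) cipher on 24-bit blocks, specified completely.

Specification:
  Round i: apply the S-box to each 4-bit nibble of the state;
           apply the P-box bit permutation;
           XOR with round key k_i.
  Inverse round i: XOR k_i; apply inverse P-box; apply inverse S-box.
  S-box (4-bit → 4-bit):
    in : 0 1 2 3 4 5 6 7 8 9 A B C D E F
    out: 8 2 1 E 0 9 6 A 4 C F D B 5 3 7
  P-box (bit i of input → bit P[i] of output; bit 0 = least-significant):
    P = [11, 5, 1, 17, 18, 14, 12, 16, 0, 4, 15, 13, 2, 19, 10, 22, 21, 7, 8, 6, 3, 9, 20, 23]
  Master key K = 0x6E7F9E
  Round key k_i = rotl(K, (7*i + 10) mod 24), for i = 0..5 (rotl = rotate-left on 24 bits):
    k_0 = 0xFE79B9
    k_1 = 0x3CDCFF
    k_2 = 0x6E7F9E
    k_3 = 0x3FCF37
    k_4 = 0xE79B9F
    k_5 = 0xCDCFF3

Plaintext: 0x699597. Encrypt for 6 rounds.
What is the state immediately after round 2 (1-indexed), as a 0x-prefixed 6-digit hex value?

s_0 = plaintext = 0x699597
s_1 = Round(s_0, k_0) = 0xAD4ED8
s_2 = Round(s_1, k_1) = 0x88CFE4
s_3 = Round(s_2, k_2) = 0x32BE8B
s_4 = Round(s_3, k_3) = 0xCDD120
s_5 = Round(s_4, k_4) = 0x419C83
s_6 = Round(s_5, k_5) = 0x8FFB40

0x88CFE4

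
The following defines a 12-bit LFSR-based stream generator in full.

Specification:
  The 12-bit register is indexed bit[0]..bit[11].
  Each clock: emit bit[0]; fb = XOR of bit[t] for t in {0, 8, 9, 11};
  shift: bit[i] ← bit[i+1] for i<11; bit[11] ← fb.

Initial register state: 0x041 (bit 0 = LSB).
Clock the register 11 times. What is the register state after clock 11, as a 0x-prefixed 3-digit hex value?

reg_0 = 0x041
clock 1: out=1, reg = 0x820
clock 2: out=0, reg = 0xC10
clock 3: out=0, reg = 0xE08
clock 4: out=0, reg = 0x704
clock 5: out=0, reg = 0x382
clock 6: out=0, reg = 0x1C1
clock 7: out=1, reg = 0x0E0
clock 8: out=0, reg = 0x070
clock 9: out=0, reg = 0x038
clock 10: out=0, reg = 0x01C
clock 11: out=0, reg = 0x00E

0x00E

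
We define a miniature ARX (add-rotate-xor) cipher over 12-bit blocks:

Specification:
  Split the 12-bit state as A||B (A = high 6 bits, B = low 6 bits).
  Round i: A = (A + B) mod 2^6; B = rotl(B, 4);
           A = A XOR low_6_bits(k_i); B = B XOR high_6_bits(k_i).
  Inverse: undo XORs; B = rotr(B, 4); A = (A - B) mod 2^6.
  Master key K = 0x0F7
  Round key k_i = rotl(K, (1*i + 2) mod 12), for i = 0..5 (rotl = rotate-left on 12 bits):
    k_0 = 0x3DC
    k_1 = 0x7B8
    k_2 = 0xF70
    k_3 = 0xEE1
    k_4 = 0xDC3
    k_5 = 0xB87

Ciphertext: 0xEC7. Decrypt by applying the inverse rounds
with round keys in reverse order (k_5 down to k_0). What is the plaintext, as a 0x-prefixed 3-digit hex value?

0x15D

s_0 = ciphertext = 0xEC7
s_1 = InvRound(s_0, k_5) = 0x5A6
s_2 = InvRound(s_1, k_4) = 0x405
s_3 = InvRound(s_2, k_3) = 0xDBB
s_4 = InvRound(s_3, k_2) = 0xB98
s_5 = InvRound(s_4, k_1) = 0xF98
s_6 = InvRound(s_5, k_0) = 0x15D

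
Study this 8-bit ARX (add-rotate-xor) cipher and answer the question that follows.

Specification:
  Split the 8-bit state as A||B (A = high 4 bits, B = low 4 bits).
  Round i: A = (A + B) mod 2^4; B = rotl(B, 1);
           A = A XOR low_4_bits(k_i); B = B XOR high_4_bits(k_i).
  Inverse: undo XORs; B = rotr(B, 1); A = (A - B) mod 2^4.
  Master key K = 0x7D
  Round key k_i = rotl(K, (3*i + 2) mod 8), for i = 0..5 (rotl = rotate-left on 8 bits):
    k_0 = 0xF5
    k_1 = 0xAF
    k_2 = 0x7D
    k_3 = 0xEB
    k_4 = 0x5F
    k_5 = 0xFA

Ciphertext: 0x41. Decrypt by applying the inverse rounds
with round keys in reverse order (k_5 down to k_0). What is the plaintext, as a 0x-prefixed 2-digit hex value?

s_0 = ciphertext = 0x41
s_1 = InvRound(s_0, k_5) = 0x77
s_2 = InvRound(s_1, k_4) = 0x71
s_3 = InvRound(s_2, k_3) = 0xDF
s_4 = InvRound(s_3, k_2) = 0xC4
s_5 = InvRound(s_4, k_1) = 0xC7
s_6 = InvRound(s_5, k_0) = 0x54

0x54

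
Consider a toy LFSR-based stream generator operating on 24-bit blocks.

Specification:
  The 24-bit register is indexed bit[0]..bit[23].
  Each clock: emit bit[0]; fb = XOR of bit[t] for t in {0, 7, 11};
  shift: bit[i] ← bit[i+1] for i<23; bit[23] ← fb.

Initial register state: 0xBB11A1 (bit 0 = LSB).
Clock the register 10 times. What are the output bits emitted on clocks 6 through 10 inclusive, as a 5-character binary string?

reg_0 = 0xBB11A1
clock 1: out=1, reg = 0x5D88D0
clock 2: out=0, reg = 0x2EC468
clock 3: out=0, reg = 0x176234
clock 4: out=0, reg = 0x0BB11A
clock 5: out=0, reg = 0x05D88D
clock 6: out=1, reg = 0x82EC46
clock 7: out=0, reg = 0xC17623
clock 8: out=1, reg = 0xE0BB11
clock 9: out=1, reg = 0x705D88
clock 10: out=0, reg = 0x382EC4

10110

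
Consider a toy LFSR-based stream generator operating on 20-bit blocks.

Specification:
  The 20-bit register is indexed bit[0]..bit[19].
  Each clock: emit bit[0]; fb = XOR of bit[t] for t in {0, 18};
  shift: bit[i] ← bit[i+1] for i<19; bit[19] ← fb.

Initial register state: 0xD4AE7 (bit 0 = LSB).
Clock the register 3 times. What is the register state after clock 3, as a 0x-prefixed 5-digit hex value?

0x9A95C

reg_0 = 0xD4AE7
clock 1: out=1, reg = 0x6A573
clock 2: out=1, reg = 0x352B9
clock 3: out=1, reg = 0x9A95C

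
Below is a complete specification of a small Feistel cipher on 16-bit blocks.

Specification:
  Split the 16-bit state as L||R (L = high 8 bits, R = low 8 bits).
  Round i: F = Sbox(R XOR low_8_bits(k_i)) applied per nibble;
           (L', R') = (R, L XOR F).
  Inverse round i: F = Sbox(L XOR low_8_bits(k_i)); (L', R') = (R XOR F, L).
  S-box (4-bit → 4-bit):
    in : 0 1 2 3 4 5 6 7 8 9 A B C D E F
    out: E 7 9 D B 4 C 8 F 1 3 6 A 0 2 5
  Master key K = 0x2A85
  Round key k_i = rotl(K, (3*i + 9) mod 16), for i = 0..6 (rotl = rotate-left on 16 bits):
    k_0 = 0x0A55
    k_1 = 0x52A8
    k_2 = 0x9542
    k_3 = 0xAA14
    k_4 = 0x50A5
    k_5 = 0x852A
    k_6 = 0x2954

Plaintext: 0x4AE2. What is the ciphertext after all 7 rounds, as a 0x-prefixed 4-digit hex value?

s_0 = plaintext = 0x4AE2
s_1 = Round(s_0, k_0) = 0xE222
s_2 = Round(s_1, k_1) = 0x2211
s_3 = Round(s_2, k_2) = 0x116F
s_4 = Round(s_3, k_3) = 0x6F97
s_5 = Round(s_4, k_4) = 0x97B6
s_6 = Round(s_5, k_5) = 0xB68D
s_7 = Round(s_6, k_6) = 0x8DB7

0x8DB7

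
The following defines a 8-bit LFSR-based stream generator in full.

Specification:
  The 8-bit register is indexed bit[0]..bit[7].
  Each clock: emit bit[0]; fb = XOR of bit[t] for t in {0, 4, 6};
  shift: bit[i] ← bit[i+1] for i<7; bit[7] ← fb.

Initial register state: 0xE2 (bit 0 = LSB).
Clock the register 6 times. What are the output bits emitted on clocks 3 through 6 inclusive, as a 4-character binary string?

reg_0 = 0xE2
clock 1: out=0, reg = 0xF1
clock 2: out=1, reg = 0xF8
clock 3: out=0, reg = 0x7C
clock 4: out=0, reg = 0x3E
clock 5: out=0, reg = 0x9F
clock 6: out=1, reg = 0x4F

0001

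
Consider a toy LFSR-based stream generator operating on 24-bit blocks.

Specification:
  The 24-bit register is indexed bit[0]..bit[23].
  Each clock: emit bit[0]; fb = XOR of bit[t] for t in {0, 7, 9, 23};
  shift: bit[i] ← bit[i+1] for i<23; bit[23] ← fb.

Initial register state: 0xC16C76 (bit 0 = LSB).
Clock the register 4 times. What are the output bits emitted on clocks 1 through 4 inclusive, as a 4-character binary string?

0110

reg_0 = 0xC16C76
clock 1: out=0, reg = 0xE0B63B
clock 2: out=1, reg = 0xF05B1D
clock 3: out=1, reg = 0xF82D8E
clock 4: out=0, reg = 0x7C16C7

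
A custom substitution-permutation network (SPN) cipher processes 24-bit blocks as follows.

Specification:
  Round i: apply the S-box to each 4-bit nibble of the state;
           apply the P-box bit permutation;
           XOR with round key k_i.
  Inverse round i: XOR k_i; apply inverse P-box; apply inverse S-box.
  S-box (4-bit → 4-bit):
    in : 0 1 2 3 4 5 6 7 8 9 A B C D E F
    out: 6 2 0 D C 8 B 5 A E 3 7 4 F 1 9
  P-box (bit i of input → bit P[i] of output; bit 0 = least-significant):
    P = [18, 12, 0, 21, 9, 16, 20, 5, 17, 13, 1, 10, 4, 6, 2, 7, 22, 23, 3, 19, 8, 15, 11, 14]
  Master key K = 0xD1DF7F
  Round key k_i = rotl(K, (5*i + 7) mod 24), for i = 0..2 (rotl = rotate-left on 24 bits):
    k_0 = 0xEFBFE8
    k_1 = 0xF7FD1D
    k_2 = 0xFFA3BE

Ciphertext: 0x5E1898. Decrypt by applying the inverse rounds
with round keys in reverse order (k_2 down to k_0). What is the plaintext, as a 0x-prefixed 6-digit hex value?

0x71FC9C

s_0 = ciphertext = 0x5E1898
s_1 = InvRound(s_0, k_2) = 0xB1C068
s_2 = InvRound(s_1, k_1) = 0x7EB65B
s_3 = InvRound(s_2, k_0) = 0x71FC9C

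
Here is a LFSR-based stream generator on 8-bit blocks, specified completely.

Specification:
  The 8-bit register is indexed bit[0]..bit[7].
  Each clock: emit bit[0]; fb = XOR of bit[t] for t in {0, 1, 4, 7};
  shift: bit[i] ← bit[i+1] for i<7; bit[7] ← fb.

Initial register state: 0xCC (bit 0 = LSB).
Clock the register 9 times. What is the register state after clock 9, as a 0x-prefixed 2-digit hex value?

reg_0 = 0xCC
clock 1: out=0, reg = 0xE6
clock 2: out=0, reg = 0x73
clock 3: out=1, reg = 0xB9
clock 4: out=1, reg = 0xDC
clock 5: out=0, reg = 0x6E
clock 6: out=0, reg = 0xB7
clock 7: out=1, reg = 0x5B
clock 8: out=1, reg = 0xAD
clock 9: out=1, reg = 0x56

0x56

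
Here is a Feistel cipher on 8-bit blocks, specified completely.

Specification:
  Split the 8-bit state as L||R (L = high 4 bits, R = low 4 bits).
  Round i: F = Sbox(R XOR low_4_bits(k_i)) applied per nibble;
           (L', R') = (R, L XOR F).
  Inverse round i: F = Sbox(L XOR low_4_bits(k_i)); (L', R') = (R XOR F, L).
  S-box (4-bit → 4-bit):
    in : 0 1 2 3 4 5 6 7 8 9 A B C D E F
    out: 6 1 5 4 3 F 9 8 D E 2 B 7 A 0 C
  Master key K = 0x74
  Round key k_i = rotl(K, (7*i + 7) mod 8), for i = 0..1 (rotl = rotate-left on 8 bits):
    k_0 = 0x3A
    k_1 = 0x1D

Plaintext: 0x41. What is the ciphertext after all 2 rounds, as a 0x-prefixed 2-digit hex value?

0xF4

s_0 = plaintext = 0x41
s_1 = Round(s_0, k_0) = 0x1F
s_2 = Round(s_1, k_1) = 0xF4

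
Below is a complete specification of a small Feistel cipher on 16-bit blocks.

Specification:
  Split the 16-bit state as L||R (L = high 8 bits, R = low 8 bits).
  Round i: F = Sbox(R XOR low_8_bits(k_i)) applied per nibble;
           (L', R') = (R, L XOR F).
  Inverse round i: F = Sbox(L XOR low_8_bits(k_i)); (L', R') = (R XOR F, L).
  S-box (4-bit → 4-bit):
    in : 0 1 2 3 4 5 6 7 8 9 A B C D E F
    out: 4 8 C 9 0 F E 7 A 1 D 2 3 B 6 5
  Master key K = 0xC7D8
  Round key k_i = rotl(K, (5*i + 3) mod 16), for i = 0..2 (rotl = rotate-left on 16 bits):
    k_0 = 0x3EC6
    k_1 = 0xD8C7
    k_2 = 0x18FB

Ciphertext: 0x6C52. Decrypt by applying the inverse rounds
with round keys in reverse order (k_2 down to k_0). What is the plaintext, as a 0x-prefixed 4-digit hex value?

s_0 = ciphertext = 0x6C52
s_1 = InvRound(s_0, k_2) = 0x456C
s_2 = InvRound(s_1, k_1) = 0xC045
s_3 = InvRound(s_2, k_0) = 0x0BC0

0x0BC0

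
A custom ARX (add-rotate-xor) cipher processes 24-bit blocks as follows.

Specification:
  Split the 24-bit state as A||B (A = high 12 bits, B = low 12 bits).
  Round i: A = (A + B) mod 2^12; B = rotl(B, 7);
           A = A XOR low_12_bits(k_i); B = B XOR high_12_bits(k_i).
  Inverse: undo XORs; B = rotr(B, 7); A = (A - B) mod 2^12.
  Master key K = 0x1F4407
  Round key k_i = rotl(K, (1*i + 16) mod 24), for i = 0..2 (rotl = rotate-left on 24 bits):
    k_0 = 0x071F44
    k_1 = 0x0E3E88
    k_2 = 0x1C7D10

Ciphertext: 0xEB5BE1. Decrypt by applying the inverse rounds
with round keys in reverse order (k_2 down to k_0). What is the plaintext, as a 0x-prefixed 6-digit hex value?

0x30832D

s_0 = ciphertext = 0xEB5BE1
s_1 = InvRound(s_0, k_2) = 0xED14D4
s_2 = InvRound(s_1, k_1) = 0x9716E8
s_3 = InvRound(s_2, k_0) = 0x30832D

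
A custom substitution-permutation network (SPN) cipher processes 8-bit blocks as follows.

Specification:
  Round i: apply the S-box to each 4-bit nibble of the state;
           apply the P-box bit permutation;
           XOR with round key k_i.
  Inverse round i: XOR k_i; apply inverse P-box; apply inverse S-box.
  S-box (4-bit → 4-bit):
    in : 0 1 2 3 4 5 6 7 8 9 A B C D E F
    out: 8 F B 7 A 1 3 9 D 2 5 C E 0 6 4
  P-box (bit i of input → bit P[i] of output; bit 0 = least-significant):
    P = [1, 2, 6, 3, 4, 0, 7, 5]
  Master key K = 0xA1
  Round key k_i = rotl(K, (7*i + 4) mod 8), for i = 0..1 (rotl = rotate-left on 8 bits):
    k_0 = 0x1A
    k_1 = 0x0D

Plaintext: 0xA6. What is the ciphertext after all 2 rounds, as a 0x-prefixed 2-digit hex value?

s_0 = plaintext = 0xA6
s_1 = Round(s_0, k_0) = 0x8C
s_2 = Round(s_1, k_1) = 0xF1

0xF1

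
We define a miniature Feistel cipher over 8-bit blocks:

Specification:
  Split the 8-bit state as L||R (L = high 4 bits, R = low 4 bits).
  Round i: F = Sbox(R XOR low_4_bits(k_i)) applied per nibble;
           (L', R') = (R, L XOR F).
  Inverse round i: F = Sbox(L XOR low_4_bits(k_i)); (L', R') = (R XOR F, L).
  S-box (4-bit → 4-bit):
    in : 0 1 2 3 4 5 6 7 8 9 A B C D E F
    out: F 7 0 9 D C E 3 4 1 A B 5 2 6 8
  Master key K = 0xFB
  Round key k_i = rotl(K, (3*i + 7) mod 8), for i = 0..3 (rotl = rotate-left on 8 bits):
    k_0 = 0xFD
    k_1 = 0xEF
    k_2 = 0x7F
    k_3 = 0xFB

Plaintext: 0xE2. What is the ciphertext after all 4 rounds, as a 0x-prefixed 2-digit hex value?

s_0 = plaintext = 0xE2
s_1 = Round(s_0, k_0) = 0x26
s_2 = Round(s_1, k_1) = 0x63
s_3 = Round(s_2, k_2) = 0x33
s_4 = Round(s_3, k_3) = 0x37

0x37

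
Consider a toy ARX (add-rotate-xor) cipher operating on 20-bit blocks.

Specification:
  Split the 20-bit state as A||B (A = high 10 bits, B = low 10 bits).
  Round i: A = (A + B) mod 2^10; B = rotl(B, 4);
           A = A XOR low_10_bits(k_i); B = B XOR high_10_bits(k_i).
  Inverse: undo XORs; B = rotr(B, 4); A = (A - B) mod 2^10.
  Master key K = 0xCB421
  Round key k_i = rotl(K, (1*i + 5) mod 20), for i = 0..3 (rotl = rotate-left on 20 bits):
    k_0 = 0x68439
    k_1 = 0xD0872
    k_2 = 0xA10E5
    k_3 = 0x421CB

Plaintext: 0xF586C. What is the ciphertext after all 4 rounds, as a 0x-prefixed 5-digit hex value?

0xD1611

s_0 = plaintext = 0xF586C
s_1 = Round(s_0, k_0) = 0x1EF60
s_2 = Round(s_1, k_1) = 0xEA54F
s_3 = Round(s_2, k_2) = 0x07671
s_4 = Round(s_3, k_3) = 0xD1611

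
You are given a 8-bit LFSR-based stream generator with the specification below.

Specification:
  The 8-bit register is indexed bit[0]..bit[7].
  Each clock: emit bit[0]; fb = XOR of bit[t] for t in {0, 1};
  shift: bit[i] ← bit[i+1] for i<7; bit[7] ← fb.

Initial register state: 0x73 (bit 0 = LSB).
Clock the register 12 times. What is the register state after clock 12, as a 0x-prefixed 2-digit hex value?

0xF4

reg_0 = 0x73
clock 1: out=1, reg = 0x39
clock 2: out=1, reg = 0x9C
clock 3: out=0, reg = 0x4E
clock 4: out=0, reg = 0xA7
clock 5: out=1, reg = 0x53
clock 6: out=1, reg = 0x29
clock 7: out=1, reg = 0x94
clock 8: out=0, reg = 0x4A
clock 9: out=0, reg = 0xA5
clock 10: out=1, reg = 0xD2
clock 11: out=0, reg = 0xE9
clock 12: out=1, reg = 0xF4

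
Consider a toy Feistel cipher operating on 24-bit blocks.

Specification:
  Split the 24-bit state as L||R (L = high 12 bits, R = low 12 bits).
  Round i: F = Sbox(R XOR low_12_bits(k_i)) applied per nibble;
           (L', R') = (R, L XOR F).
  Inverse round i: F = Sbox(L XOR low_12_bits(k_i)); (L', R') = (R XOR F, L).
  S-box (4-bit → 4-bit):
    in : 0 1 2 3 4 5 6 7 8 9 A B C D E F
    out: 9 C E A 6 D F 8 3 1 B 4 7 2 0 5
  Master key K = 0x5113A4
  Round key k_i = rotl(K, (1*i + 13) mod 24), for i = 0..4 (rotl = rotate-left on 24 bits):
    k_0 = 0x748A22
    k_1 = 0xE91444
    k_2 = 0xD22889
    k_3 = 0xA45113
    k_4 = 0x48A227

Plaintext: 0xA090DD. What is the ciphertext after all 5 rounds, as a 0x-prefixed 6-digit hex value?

s_0 = plaintext = 0xA090DD
s_1 = Round(s_0, k_0) = 0x0DD15C
s_2 = Round(s_1, k_1) = 0x15CD1E
s_3 = Round(s_2, k_2) = 0xD1EC44
s_4 = Round(s_3, k_3) = 0xC44FC6
s_5 = Round(s_4, k_4) = 0xFC6E48

0xFC6E48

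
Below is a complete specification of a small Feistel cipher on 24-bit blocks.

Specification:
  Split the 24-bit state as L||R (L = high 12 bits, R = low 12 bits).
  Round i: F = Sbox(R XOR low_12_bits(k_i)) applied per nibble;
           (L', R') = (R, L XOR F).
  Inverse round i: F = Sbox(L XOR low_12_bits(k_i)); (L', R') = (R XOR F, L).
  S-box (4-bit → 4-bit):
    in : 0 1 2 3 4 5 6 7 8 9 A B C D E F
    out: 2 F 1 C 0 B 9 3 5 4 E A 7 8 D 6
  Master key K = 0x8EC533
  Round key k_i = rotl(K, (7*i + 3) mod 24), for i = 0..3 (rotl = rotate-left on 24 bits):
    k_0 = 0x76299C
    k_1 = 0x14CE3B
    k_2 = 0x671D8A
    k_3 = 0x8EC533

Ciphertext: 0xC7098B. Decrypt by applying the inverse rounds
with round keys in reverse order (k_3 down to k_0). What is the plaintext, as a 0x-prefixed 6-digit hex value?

s_0 = ciphertext = 0xC7098B
s_1 = InvRound(s_0, k_3) = 0xD87C70
s_2 = InvRound(s_1, k_2) = 0xE58D87
s_3 = InvRound(s_2, k_1) = 0xF1BE58
s_4 = InvRound(s_3, k_0) = 0x70BF1B

0x70BF1B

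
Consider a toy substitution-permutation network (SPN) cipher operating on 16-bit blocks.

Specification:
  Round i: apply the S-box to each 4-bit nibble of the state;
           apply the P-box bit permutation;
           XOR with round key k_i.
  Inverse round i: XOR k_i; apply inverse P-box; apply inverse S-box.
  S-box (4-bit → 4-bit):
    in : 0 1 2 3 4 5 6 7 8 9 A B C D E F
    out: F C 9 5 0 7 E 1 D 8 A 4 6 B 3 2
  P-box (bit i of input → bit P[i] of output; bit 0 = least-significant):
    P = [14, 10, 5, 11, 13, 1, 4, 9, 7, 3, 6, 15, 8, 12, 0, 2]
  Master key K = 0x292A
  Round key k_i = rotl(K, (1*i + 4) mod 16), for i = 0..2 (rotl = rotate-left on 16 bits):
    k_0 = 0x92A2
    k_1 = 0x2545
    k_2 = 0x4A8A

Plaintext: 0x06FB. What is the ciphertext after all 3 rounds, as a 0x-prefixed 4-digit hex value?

s_0 = plaintext = 0x06FB
s_1 = Round(s_0, k_0) = 0x03CD
s_2 = Round(s_1, k_1) = 0x7892
s_3 = Round(s_2, k_2) = 0x814A

0x814A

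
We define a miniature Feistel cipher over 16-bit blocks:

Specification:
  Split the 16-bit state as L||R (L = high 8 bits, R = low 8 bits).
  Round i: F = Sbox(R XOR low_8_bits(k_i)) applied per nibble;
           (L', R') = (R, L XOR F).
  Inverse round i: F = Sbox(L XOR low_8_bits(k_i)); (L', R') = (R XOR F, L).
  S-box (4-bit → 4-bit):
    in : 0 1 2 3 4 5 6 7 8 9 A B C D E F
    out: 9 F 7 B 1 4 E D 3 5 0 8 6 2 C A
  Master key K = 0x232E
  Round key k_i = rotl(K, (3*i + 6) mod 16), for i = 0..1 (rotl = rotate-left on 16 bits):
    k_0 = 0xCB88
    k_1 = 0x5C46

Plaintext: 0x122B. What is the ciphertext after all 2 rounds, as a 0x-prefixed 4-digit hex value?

s_0 = plaintext = 0x122B
s_1 = Round(s_0, k_0) = 0x2B19
s_2 = Round(s_1, k_1) = 0x1961

0x1961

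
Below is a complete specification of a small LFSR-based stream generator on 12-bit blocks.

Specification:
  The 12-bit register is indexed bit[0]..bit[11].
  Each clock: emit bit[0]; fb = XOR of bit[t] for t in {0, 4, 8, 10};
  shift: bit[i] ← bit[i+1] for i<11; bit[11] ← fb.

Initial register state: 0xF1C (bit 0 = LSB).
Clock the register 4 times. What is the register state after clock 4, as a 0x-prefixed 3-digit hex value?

0x5F1

reg_0 = 0xF1C
clock 1: out=0, reg = 0xF8E
clock 2: out=0, reg = 0x7C7
clock 3: out=1, reg = 0xBE3
clock 4: out=1, reg = 0x5F1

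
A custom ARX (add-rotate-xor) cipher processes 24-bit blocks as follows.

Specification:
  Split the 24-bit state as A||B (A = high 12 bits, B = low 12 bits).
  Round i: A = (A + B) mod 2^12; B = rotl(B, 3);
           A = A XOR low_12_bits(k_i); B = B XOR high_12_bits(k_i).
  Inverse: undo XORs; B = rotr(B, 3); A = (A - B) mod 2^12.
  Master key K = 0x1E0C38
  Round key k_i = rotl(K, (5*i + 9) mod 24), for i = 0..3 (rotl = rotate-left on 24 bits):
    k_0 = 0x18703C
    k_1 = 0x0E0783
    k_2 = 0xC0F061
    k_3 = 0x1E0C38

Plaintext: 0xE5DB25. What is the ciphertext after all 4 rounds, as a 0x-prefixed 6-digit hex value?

s_0 = plaintext = 0xE5DB25
s_1 = Round(s_0, k_0) = 0x9BE8AA
s_2 = Round(s_1, k_1) = 0x5EB5B4
s_3 = Round(s_2, k_2) = 0xBFE1AD
s_4 = Round(s_3, k_3) = 0x193C88

0x193C88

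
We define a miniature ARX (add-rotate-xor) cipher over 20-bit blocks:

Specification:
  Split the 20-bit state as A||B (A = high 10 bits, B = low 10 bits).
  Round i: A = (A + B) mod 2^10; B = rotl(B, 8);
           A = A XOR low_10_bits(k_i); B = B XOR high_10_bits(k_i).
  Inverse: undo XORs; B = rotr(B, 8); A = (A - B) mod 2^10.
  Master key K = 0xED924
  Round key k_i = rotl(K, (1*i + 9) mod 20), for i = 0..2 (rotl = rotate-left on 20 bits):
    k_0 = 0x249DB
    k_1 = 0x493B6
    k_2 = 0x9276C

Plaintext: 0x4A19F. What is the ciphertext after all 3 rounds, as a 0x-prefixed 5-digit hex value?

0xBB37F

s_0 = plaintext = 0x4A19F
s_1 = Round(s_0, k_0) = 0xC73F5
s_2 = Round(s_1, k_1) = 0x29CD9
s_3 = Round(s_2, k_2) = 0xBB37F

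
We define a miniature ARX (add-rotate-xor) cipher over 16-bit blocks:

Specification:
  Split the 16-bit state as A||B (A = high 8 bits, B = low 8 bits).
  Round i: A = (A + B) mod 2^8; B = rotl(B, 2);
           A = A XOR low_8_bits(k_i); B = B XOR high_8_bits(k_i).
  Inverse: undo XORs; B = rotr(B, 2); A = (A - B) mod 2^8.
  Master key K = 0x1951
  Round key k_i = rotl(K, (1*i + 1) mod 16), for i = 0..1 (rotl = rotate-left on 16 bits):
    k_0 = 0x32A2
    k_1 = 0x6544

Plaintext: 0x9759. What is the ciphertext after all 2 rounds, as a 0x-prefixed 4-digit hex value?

0xED38

s_0 = plaintext = 0x9759
s_1 = Round(s_0, k_0) = 0x5257
s_2 = Round(s_1, k_1) = 0xED38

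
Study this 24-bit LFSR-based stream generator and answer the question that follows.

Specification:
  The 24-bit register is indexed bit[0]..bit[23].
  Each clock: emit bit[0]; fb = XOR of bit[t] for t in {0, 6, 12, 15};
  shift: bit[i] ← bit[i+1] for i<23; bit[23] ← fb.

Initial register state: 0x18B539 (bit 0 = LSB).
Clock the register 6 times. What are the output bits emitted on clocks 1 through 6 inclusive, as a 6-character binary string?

100111

reg_0 = 0x18B539
clock 1: out=1, reg = 0x8C5A9C
clock 2: out=0, reg = 0xC62D4E
clock 3: out=0, reg = 0xE316A7
clock 4: out=1, reg = 0x718B53
clock 5: out=1, reg = 0xB8C5A9
clock 6: out=1, reg = 0x5C62D4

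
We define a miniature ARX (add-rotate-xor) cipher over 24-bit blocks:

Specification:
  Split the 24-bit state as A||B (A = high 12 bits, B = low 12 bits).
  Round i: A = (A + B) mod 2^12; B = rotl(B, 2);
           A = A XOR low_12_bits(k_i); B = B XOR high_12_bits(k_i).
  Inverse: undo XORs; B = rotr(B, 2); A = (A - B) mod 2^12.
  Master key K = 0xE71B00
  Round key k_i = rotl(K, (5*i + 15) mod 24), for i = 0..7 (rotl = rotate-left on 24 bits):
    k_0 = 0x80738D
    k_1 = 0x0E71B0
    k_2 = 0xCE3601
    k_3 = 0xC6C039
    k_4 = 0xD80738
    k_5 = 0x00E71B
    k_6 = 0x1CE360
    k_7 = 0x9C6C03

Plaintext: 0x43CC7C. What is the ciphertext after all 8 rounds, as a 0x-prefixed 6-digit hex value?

0xCE9AE3

s_0 = plaintext = 0x43CC7C
s_1 = Round(s_0, k_0) = 0x3359F4
s_2 = Round(s_1, k_1) = 0xC99735
s_3 = Round(s_2, k_2) = 0x5CF036
s_4 = Round(s_3, k_3) = 0x63CCB4
s_5 = Round(s_4, k_4) = 0x5C8F53
s_6 = Round(s_5, k_5) = 0x200D41
s_7 = Round(s_6, k_6) = 0xC214C9
s_8 = Round(s_7, k_7) = 0xCE9AE3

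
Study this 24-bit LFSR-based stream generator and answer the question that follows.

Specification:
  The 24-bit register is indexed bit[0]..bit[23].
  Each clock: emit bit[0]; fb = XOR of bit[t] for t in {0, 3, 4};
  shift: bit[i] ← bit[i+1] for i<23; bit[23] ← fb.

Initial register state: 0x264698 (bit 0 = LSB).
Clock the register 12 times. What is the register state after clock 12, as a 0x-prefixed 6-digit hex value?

reg_0 = 0x264698
clock 1: out=0, reg = 0x13234C
clock 2: out=0, reg = 0x8991A6
clock 3: out=0, reg = 0x44C8D3
clock 4: out=1, reg = 0x226469
clock 5: out=1, reg = 0x113234
clock 6: out=0, reg = 0x88991A
clock 7: out=0, reg = 0x444C8D
clock 8: out=1, reg = 0x222646
clock 9: out=0, reg = 0x111323
clock 10: out=1, reg = 0x888991
clock 11: out=1, reg = 0x4444C8
clock 12: out=0, reg = 0xA22264

0xA22264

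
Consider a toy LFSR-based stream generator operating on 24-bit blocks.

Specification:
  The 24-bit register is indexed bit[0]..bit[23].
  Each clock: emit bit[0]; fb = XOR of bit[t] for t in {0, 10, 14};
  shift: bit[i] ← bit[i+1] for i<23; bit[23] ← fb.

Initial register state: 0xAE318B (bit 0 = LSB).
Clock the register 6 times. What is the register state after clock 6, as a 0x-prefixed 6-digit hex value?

0xFEB8C6

reg_0 = 0xAE318B
clock 1: out=1, reg = 0xD718C5
clock 2: out=1, reg = 0xEB8C62
clock 3: out=0, reg = 0xF5C631
clock 4: out=1, reg = 0xFAE318
clock 5: out=0, reg = 0xFD718C
clock 6: out=0, reg = 0xFEB8C6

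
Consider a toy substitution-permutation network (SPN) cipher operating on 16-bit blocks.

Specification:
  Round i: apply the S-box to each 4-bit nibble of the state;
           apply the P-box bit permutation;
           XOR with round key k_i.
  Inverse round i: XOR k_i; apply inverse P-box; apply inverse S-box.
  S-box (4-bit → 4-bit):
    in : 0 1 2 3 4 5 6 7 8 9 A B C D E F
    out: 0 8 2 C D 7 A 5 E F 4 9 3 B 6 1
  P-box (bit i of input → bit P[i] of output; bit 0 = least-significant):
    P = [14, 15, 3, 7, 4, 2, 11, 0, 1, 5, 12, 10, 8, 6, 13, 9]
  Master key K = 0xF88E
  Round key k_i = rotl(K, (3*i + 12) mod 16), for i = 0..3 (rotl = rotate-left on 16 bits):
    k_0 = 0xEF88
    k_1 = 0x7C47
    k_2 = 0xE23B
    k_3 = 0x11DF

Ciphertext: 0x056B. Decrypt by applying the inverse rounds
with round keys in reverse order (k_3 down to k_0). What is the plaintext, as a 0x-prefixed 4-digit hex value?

0x6087

s_0 = ciphertext = 0x056B
s_1 = InvRound(s_0, k_3) = 0x08C1
s_2 = InvRound(s_1, k_2) = 0x8C79
s_3 = InvRound(s_2, k_1) = 0xA5C5
s_4 = InvRound(s_3, k_0) = 0x6087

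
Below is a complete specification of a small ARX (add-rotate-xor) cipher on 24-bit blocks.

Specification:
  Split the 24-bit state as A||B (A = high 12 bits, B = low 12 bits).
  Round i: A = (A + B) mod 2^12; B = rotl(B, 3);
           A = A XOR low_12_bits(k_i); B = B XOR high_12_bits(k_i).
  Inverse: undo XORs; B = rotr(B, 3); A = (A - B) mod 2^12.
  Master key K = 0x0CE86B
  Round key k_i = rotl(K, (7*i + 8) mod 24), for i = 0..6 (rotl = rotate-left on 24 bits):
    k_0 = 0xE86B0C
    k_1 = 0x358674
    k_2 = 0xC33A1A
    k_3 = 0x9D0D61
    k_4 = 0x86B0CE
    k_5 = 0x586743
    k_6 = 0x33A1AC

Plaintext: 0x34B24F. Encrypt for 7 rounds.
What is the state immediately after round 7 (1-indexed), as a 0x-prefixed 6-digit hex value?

s_0 = plaintext = 0x34B24F
s_1 = Round(s_0, k_0) = 0xE96CFF
s_2 = Round(s_1, k_1) = 0xDE14A6
s_3 = Round(s_2, k_2) = 0x89D901
s_4 = Round(s_3, k_3) = 0xCFF1DC
s_5 = Round(s_4, k_4) = 0xE1568B
s_6 = Round(s_5, k_5) = 0x3E31DD
s_7 = Round(s_6, k_6) = 0x46CDD2

0x46CDD2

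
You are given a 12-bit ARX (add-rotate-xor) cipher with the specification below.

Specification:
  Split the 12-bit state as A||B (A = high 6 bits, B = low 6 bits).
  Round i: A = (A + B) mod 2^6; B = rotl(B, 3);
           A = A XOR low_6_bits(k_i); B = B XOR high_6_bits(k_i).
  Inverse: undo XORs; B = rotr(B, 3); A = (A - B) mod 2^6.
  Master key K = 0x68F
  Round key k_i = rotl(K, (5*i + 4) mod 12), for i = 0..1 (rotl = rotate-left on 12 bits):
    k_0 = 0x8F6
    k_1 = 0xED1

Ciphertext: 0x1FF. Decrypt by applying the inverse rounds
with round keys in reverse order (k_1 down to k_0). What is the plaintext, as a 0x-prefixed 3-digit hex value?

0xA18

s_0 = ciphertext = 0x1FF
s_1 = InvRound(s_0, k_1) = 0xDA0
s_2 = InvRound(s_1, k_0) = 0xA18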